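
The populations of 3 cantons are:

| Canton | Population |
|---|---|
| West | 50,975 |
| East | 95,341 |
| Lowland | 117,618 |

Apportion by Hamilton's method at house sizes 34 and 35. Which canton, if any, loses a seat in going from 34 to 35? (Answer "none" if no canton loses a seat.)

none

At 34 seats: West 7, East 12, Lowland 15.
At 35 seats: West 7, East 13, Lowland 15.
No canton's allocation decreased.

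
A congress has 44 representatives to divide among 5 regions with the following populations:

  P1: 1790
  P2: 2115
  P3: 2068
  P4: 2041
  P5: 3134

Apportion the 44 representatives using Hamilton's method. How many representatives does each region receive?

The standard divisor is 11148/44 ≈ 253.364.
Standard quotas: P1 7.065, P2 8.348, P3 8.162, P4 8.056, P5 12.370.
Lower quotas: P1 7, P2 8, P3 8, P4 8, P5 12 (sum 43, leaving 1 seat).
Remainders in descending order: P5 0.370, P2 0.348, P3 0.162, P1 0.065, P4 0.056.
The surplus seat goes to P5.

P1 7, P2 8, P3 8, P4 8, P5 13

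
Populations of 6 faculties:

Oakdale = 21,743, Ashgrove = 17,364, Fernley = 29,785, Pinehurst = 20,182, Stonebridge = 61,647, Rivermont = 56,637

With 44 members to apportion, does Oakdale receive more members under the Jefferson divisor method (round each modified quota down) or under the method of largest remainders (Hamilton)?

Hamilton

Jefferson: Oakdale 4, Ashgrove 3, Fernley 6, Pinehurst 4, Stonebridge 14, Rivermont 13.
Hamilton: Oakdale 5, Ashgrove 4, Fernley 6, Pinehurst 4, Stonebridge 13, Rivermont 12.
Oakdale gets 4 under Jefferson and 5 under Hamilton.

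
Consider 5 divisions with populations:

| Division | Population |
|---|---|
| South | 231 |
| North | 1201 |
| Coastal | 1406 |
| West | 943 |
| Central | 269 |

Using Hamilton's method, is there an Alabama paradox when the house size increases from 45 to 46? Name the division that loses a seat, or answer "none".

At 45 seats: South 3, North 13, Coastal 16, West 10, Central 3.
At 46 seats: South 2, North 14, Coastal 16, West 11, Central 3.
South drops from 3 to 2.

South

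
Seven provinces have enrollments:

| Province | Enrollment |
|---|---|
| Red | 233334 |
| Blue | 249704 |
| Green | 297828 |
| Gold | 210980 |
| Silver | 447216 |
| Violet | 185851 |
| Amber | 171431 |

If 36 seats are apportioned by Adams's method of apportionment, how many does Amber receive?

Standard divisor 1796344/36 ≈ 49898.444; standard quotas: Red 4.676, Blue 5.004, Green 5.969, Gold 4.228, Silver 8.963, Violet 3.725, Amber 3.436.
Rounding up gives 5, 6, 6, 5, 9, 4, 4 = 39 seats, so the divisor must be adjusted.
With modified divisor 56500: modified quotas Red 4.130, Blue 4.420, Green 5.271, Gold 3.734, Silver 7.915, Violet 3.289, Amber 3.034.
Rounding up: Red 5, Blue 5, Green 6, Gold 4, Silver 8, Violet 4, Amber 4 (total 36).
Amber receives 4.

4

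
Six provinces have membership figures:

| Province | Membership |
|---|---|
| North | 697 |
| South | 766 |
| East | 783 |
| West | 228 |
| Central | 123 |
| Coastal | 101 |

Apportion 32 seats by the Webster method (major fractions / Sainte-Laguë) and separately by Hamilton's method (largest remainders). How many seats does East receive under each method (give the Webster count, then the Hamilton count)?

Webster: North 8, South 9, East 10, West 3, Central 1, Coastal 1.
Hamilton: North 8, South 9, East 9, West 3, Central 2, Coastal 1.
East gets 10 under Webster and 9 under Hamilton.

10 and 9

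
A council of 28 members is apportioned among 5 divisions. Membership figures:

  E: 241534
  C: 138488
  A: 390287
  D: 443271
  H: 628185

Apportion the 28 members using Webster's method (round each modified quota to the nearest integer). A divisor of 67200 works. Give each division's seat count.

With modified divisor 67200: modified quotas E 3.594, C 2.061, A 5.808, D 6.596, H 9.348.
Rounding to the nearest integer: E 4, C 2, A 6, D 7, H 9 (total 28).

E 4; C 2; A 6; D 7; H 9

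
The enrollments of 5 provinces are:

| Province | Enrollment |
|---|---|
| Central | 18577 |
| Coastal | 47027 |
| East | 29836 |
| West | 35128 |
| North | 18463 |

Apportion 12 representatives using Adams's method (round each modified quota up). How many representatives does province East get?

Standard divisor 149031/12 ≈ 12419.25; standard quotas: Central 1.496, Coastal 3.787, East 2.402, West 2.829, North 1.487.
Rounding up gives 2, 4, 3, 3, 2 = 14 seats, so the divisor must be adjusted.
With modified divisor 16600: modified quotas Central 1.119, Coastal 2.833, East 1.797, West 2.116, North 1.112.
Rounding up: Central 2, Coastal 3, East 2, West 3, North 2 (total 12).
East receives 2.

2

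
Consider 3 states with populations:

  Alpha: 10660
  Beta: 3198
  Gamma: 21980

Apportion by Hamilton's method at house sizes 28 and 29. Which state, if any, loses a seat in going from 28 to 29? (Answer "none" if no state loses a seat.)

At 28 seats: Alpha 8, Beta 3, Gamma 17.
At 29 seats: Alpha 9, Beta 2, Gamma 18.
Beta drops from 3 to 2.

Beta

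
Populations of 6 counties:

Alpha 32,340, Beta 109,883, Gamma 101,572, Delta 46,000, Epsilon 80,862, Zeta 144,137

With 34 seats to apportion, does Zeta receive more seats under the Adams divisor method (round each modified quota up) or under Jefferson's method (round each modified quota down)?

Jefferson

Adams: Alpha 2, Beta 7, Gamma 7, Delta 3, Epsilon 6, Zeta 9.
Jefferson: Alpha 2, Beta 7, Gamma 7, Delta 3, Epsilon 5, Zeta 10.
Zeta gets 9 under Adams and 10 under Jefferson.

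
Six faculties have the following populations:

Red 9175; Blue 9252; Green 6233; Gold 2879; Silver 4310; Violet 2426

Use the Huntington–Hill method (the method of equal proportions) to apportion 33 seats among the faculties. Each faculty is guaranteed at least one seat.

With divisor 1036: modified quotas Red 8.856, Blue 8.931, Green 6.016, Gold 2.779, Silver 4.160, Violet 2.342.
Geometric-mean thresholds: Red √(8·9)=8.485, Blue √(8·9)=8.485, Green √(6·7)=6.481, Gold √(2·3)=2.449, Silver √(4·5)=4.472, Violet √(2·3)=2.449.
Each quota rounded against its threshold gives Red 9, Blue 9, Green 6, Gold 3, Silver 4, Violet 2 (total 33).

Red=9, Blue=9, Green=6, Gold=3, Silver=4, Violet=2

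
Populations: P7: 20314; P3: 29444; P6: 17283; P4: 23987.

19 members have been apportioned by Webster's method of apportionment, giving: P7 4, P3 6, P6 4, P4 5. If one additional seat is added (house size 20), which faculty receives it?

P3

Priority for the next seat is population ÷ (current seats + 0.5).
Priorities: P7 4514.222, P3 4529.846, P6 3840.667, P4 4361.273.
Highest priority: P3.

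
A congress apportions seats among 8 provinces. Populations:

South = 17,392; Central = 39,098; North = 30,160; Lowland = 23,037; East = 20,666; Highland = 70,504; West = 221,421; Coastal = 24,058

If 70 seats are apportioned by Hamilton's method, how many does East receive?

3

Standard divisor: 446336 ÷ 70 ≈ 6376.229.
Standard quotas: South 2.7276, Central 6.1318, North 4.7301, Lowland 3.6130, East 3.2411, Highland 11.0573, West 34.7260, Coastal 3.7731.
Lower quotas: South 2, Central 6, North 4, Lowland 3, East 3, Highland 11, West 34, Coastal 3 (sum 66, leaving 4 seats).
Remainders in descending order: Coastal 0.7731, North 0.7301, South 0.7276, West 0.7260, Lowland 0.6130, East 0.2411, Central 0.1318, Highland 0.0573.
The surplus seats go to Coastal, North, South, West.
East receives 3.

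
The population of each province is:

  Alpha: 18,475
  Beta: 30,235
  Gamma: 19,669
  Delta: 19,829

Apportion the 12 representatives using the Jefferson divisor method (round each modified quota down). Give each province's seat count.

Standard divisor 88208/12 ≈ 7350.667; standard quotas: Alpha 2.513, Beta 4.113, Gamma 2.676, Delta 2.698.
Rounding down gives 2, 4, 2, 2 = 10 seats, so the divisor must be adjusted.
With modified divisor 6400: modified quotas Alpha 2.887, Beta 4.724, Gamma 3.073, Delta 3.098.
Rounding down: Alpha 2, Beta 4, Gamma 3, Delta 3 (total 12).

Alpha 2; Beta 4; Gamma 3; Delta 3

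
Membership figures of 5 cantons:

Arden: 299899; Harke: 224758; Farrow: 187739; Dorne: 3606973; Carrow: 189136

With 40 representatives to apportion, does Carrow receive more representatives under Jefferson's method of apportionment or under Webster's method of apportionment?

Webster

Jefferson: Arden 2, Harke 2, Farrow 1, Dorne 34, Carrow 1.
Webster: Arden 3, Harke 2, Farrow 2, Dorne 31, Carrow 2.
Carrow gets 1 under Jefferson and 2 under Webster.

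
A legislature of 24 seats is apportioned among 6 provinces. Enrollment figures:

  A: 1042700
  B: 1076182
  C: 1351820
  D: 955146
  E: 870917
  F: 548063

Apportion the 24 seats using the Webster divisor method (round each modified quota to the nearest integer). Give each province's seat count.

Standard divisor 5844828/24 ≈ 243534.5; standard quotas: A 4.282, B 4.419, C 5.551, D 3.922, E 3.576, F 2.250.
Rounding to the nearest integer gives A 4, B 4, C 6, D 4, E 4, F 2 — total 24, matching the house size, so no adjustment is needed.

A=4, B=4, C=6, D=4, E=4, F=2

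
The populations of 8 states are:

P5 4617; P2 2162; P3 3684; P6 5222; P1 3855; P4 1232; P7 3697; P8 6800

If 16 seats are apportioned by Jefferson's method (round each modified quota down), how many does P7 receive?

Standard divisor 31269/16 ≈ 1954.312; standard quotas: P5 2.362, P2 1.106, P3 1.885, P6 2.672, P1 1.973, P4 0.630, P7 1.892, P8 3.479.
Rounding down gives 2, 1, 1, 2, 1, 0, 1, 3 = 11 seats, so the divisor must be adjusted.
With modified divisor 1600: modified quotas P5 2.886, P2 1.351, P3 2.303, P6 3.264, P1 2.409, P4 0.770, P7 2.311, P8 4.250.
Rounding down: P5 2, P2 1, P3 2, P6 3, P1 2, P4 0, P7 2, P8 4 (total 16).
P7 receives 2.

2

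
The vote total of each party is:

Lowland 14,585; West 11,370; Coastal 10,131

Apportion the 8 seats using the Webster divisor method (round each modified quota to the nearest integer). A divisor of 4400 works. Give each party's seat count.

With modified divisor 4400: modified quotas Lowland 3.315, West 2.584, Coastal 2.303.
Rounding to the nearest integer: Lowland 3, West 3, Coastal 2 (total 8).

Lowland 3; West 3; Coastal 2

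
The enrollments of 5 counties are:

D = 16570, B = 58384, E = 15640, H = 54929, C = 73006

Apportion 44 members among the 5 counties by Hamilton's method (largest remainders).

D: 3, B: 12, E: 3, H: 11, C: 15

The standard divisor is 218529/44 ≈ 4966.568.
Standard quotas: D 3.3363, B 11.7554, E 3.1491, H 11.0597, C 14.6995.
Lower quotas: D 3, B 11, E 3, H 11, C 14 (sum 42, leaving 2 seats).
Remainders in descending order: B 0.7554, C 0.6995, D 0.3363, E 0.1491, H 0.0597.
The surplus seats go to B, C.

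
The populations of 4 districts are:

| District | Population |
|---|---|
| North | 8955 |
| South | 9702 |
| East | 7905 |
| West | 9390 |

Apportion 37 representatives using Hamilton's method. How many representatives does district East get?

8

Standard divisor: 35952 ÷ 37 ≈ 971.676.
Standard quotas: North 9.2160, South 9.9848, East 8.1354, West 9.6637.
Lower quotas: North 9, South 9, East 8, West 9 (sum 35, leaving 2 seats).
Remainders in descending order: South 0.9848, West 0.6637, North 0.2160, East 0.1354.
Largest remainders: South, West receive the extra seats.
East receives 8.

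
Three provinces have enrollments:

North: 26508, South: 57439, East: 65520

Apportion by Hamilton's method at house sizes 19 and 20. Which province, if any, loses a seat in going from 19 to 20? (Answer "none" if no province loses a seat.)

At 19 seats: North 4, South 7, East 8.
At 20 seats: North 3, South 8, East 9.
North drops from 4 to 3.

North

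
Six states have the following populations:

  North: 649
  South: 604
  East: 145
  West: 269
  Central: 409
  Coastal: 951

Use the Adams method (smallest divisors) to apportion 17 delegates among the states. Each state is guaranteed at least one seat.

North 4, South 3, East 1, West 2, Central 2, Coastal 5

Standard divisor 3027/17 ≈ 178.059; standard quotas: North 3.645, South 3.392, East 0.814, West 1.511, Central 2.297, Coastal 5.341.
Rounding up gives 4, 4, 1, 2, 3, 6 = 20 seats, so the divisor must be adjusted.
With modified divisor 210: modified quotas North 3.090, South 2.876, East 0.690, West 1.281, Central 1.948, Coastal 4.529.
Rounding up: North 4, South 3, East 1, West 2, Central 2, Coastal 5 (total 17).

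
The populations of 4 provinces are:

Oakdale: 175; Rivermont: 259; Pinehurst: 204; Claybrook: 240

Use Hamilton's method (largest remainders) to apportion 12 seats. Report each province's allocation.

The standard divisor is 878/12 ≈ 73.167.
Standard quotas: Oakdale 2.392, Rivermont 3.540, Pinehurst 2.788, Claybrook 3.280.
Lower quotas: Oakdale 2, Rivermont 3, Pinehurst 2, Claybrook 3 (sum 10, leaving 2 seats).
Remainders in descending order: Pinehurst 0.788, Rivermont 0.540, Oakdale 0.392, Claybrook 0.280.
The surplus seats go to Pinehurst, Rivermont.

Oakdale 2, Rivermont 4, Pinehurst 3, Claybrook 3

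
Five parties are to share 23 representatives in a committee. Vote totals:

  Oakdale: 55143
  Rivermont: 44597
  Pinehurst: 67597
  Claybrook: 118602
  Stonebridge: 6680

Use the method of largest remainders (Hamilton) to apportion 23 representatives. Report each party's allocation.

Oakdale 4, Rivermont 4, Pinehurst 5, Claybrook 9, Stonebridge 1

The standard divisor is 292619/23 ≈ 12722.565.
Standard quotas: Oakdale 4.3343, Rivermont 3.5053, Pinehurst 5.3132, Claybrook 9.3222, Stonebridge 0.5251.
Lower quotas: Oakdale 4, Rivermont 3, Pinehurst 5, Claybrook 9, Stonebridge 0 (sum 21, leaving 2 seats).
Remainders in descending order: Stonebridge 0.5251, Rivermont 0.5053, Oakdale 0.3343, Claybrook 0.3222, Pinehurst 0.3132.
The surplus seats go to Stonebridge, Rivermont.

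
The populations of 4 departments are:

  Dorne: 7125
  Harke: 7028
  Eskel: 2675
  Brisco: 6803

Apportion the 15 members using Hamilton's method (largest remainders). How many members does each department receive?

Dorne: 5, Harke: 4, Eskel: 2, Brisco: 4

The standard divisor is 23631/15 ≈ 1575.4.
Standard quotas: Dorne 4.5227, Harke 4.4611, Eskel 1.6980, Brisco 4.3183.
Lower quotas: Dorne 4, Harke 4, Eskel 1, Brisco 4 (sum 13, leaving 2 seats).
Remainders in descending order: Eskel 0.6980, Dorne 0.5227, Harke 0.4611, Brisco 0.3183.
The surplus seats go to Eskel, Dorne.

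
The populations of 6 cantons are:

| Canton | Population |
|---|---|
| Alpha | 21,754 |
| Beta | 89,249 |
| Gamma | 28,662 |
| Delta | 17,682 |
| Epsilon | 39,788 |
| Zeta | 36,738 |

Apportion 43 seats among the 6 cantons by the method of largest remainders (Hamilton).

Total 233873; standard divisor 233873/43 ≈ 5438.907.
Standard quotas: Alpha 3.9997, Beta 16.4094, Gamma 5.2698, Delta 3.2510, Epsilon 7.3154, Zeta 6.7547.
Lower quotas: Alpha 3, Beta 16, Gamma 5, Delta 3, Epsilon 7, Zeta 6 (sum 40, leaving 3 seats).
Remainders in descending order: Alpha 0.9997, Zeta 0.7547, Beta 0.4094, Epsilon 0.3154, Gamma 0.2698, Delta 0.2510.
The surplus seats go to Alpha, Zeta, Beta.

Alpha=4, Beta=17, Gamma=5, Delta=3, Epsilon=7, Zeta=7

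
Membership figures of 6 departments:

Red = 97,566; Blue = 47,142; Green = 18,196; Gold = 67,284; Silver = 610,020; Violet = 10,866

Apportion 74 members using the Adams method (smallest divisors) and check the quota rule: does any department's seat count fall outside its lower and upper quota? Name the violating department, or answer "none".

Standard quotas: Red 8.483, Blue 4.099, Green 1.582, Gold 5.850, Silver 53.041, Violet 0.945.
Adams allocation: Red 9, Blue 4, Green 2, Gold 6, Silver 52, Violet 1.
Silver has quota 53.041 (lower 53, upper 54) but receives 52 — outside the quota interval.

Silver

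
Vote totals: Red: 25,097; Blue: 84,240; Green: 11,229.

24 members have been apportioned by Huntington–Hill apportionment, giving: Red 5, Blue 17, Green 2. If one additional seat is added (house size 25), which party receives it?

Blue

Priority for the next seat is population ÷ (√(s·(s+1))).
Priorities: Red 4582.064, Blue 4815.680, Green 4584.220.
Highest priority: Blue.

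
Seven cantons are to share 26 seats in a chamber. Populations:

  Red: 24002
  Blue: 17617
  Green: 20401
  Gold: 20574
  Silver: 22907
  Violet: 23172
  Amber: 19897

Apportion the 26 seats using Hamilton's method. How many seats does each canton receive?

Standard divisor: 148570 ÷ 26 ≈ 5714.231.
Standard quotas: Red 4.2004, Blue 3.0830, Green 3.5702, Gold 3.6005, Silver 4.0088, Violet 4.0551, Amber 3.4820.
Lower quotas: Red 4, Blue 3, Green 3, Gold 3, Silver 4, Violet 4, Amber 3 (sum 24, leaving 2 seats).
Remainders in descending order: Gold 0.6005, Green 0.5702, Amber 0.4820, Red 0.2004, Blue 0.0830, Violet 0.0551, Silver 0.0088.
The surplus seats go to Gold, Green.

Red=4, Blue=3, Green=4, Gold=4, Silver=4, Violet=4, Amber=3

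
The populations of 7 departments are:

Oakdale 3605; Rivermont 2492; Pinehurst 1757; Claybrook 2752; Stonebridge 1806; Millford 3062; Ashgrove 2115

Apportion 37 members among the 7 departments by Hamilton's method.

Standard divisor: 17589 ÷ 37 ≈ 475.378.
Standard quotas: Oakdale 7.583, Rivermont 5.242, Pinehurst 3.696, Claybrook 5.789, Stonebridge 3.799, Millford 6.441, Ashgrove 4.449.
Lower quotas: Oakdale 7, Rivermont 5, Pinehurst 3, Claybrook 5, Stonebridge 3, Millford 6, Ashgrove 4 (sum 33, leaving 4 seats).
Remainders in descending order: Stonebridge 0.799, Claybrook 0.789, Pinehurst 0.696, Oakdale 0.583, Ashgrove 0.449, Millford 0.441, Rivermont 0.242.
The surplus seats go to Stonebridge, Claybrook, Pinehurst, Oakdale.

Oakdale 8, Rivermont 5, Pinehurst 4, Claybrook 6, Stonebridge 4, Millford 6, Ashgrove 4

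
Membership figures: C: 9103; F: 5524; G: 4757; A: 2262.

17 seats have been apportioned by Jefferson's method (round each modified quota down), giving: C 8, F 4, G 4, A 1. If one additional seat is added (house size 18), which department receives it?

Priority for the next seat is population ÷ (current seats + 1).
Priorities: C 1011.444, F 1104.800, G 951.400, A 1131.000.
Highest priority: A.

A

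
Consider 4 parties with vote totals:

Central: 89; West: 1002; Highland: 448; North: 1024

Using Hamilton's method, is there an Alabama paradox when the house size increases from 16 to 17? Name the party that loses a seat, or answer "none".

At 16 seats: Central 1, West 6, Highland 3, North 6.
At 17 seats: Central 0, West 7, Highland 3, North 7.
Central drops from 1 to 0.

Central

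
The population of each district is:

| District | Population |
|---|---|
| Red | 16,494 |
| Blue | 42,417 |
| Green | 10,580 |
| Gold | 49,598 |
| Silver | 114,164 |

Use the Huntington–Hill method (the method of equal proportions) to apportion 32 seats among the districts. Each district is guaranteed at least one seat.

Red 2, Blue 6, Green 2, Gold 7, Silver 15

With divisor 7425: modified quotas Red 2.221, Blue 5.713, Green 1.425, Gold 6.680, Silver 15.376.
Geometric-mean thresholds: Red √(2·3)=2.449, Blue √(5·6)=5.477, Green √(1·2)=1.414, Gold √(6·7)=6.481, Silver √(15·16)=15.492.
Each quota rounded against its threshold gives Red 2, Blue 6, Green 2, Gold 7, Silver 15 (total 32).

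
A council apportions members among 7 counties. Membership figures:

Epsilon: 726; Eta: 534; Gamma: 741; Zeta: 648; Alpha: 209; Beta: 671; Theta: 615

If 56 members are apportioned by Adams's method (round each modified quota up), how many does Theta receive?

Standard divisor 4144/56 ≈ 74; standard quotas: Epsilon 9.811, Eta 7.216, Gamma 10.014, Zeta 8.757, Alpha 2.824, Beta 9.068, Theta 8.311.
Rounding up gives 10, 8, 11, 9, 3, 10, 9 = 60 seats, so the divisor must be adjusted.
With modified divisor 80: modified quotas Epsilon 9.075, Eta 6.675, Gamma 9.262, Zeta 8.100, Alpha 2.612, Beta 8.387, Theta 7.688.
Rounding up: Epsilon 10, Eta 7, Gamma 10, Zeta 9, Alpha 3, Beta 9, Theta 8 (total 56).
Theta receives 8.

8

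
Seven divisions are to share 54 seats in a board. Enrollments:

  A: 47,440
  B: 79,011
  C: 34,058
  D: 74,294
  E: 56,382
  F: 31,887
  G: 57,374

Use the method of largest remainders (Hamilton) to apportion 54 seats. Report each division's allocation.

Standard divisor: 380446 ÷ 54 ≈ 7045.296.
Standard quotas: A 6.7336, B 11.2147, C 4.8341, D 10.5452, E 8.0028, F 4.5260, G 8.1436.
Lower quotas: A 6, B 11, C 4, D 10, E 8, F 4, G 8 (sum 51, leaving 3 seats).
Remainders in descending order: C 0.8341, A 0.7336, D 0.5452, F 0.5260, B 0.2147, G 0.1436, E 0.0028.
The surplus seats go to C, A, D.

A 7, B 11, C 5, D 11, E 8, F 4, G 8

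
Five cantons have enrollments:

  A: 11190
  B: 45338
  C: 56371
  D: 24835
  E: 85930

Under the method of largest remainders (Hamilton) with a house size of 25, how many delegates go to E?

The standard divisor is 223664/25 ≈ 8946.56.
Standard quotas: A 1.2508, B 5.0676, C 6.3009, D 2.7759, E 9.6048.
Lower quotas: A 1, B 5, C 6, D 2, E 9 (sum 23, leaving 2 seats).
Remainders in descending order: D 0.7759, E 0.6048, C 0.3009, A 0.2508, B 0.0676.
The surplus seats go to D, E.
E receives 10.

10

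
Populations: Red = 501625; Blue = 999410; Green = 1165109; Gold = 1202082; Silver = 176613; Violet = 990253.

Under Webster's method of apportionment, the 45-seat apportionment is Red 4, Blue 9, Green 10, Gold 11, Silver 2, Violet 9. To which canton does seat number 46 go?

Red

Priority for the next seat is population ÷ (current seats + 0.5).
Priorities: Red 111472.222, Blue 105201.053, Green 110962.762, Gold 104528.870, Silver 70645.200, Violet 104237.158.
Highest priority: Red.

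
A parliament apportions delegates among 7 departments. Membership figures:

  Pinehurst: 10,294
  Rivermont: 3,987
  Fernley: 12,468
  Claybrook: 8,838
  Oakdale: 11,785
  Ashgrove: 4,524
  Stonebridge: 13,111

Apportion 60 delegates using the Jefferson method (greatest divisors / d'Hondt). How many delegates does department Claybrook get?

Standard divisor 65007/60 ≈ 1083.45; standard quotas: Pinehurst 9.501, Rivermont 3.680, Fernley 11.508, Claybrook 8.157, Oakdale 10.877, Ashgrove 4.176, Stonebridge 12.101.
Rounding down gives 9, 3, 11, 8, 10, 4, 12 = 57 seats, so the divisor must be adjusted.
With modified divisor 1020: modified quotas Pinehurst 10.092, Rivermont 3.909, Fernley 12.224, Claybrook 8.665, Oakdale 11.554, Ashgrove 4.435, Stonebridge 12.854.
Rounding down: Pinehurst 10, Rivermont 3, Fernley 12, Claybrook 8, Oakdale 11, Ashgrove 4, Stonebridge 12 (total 60).
Claybrook receives 8.

8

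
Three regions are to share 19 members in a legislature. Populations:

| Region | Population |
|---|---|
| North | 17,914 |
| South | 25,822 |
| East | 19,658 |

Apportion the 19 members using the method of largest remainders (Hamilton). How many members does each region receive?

Standard divisor: 63394 ÷ 19 ≈ 3336.526.
Standard quotas: North 5.3691, South 7.7392, East 5.8918.
Lower quotas: North 5, South 7, East 5 (sum 17, leaving 2 seats).
Remainders in descending order: East 0.8918, South 0.7392, North 0.3691.
The surplus seats go to East, South.

North: 5, South: 8, East: 6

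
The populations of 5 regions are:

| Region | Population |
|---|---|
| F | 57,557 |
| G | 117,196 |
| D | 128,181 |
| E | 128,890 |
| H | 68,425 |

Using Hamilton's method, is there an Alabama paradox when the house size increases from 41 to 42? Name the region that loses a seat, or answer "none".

H

At 41 seats: F 5, G 10, D 10, E 10, H 6.
At 42 seats: F 5, G 10, D 11, E 11, H 5.
H drops from 6 to 5.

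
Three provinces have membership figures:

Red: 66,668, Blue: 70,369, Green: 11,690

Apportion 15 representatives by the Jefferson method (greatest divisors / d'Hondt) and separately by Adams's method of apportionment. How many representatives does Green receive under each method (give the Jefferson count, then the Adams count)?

Jefferson: Red 7, Blue 7, Green 1.
Adams: Red 6, Blue 7, Green 2.
Green gets 1 under Jefferson and 2 under Adams.

1 and 2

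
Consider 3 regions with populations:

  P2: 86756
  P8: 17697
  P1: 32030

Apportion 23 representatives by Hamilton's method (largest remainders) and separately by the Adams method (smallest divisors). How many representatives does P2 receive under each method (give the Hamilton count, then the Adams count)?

15 and 14

Hamilton: P2 15, P8 3, P1 5.
Adams: P2 14, P8 3, P1 6.
P2 gets 15 under Hamilton and 14 under Adams.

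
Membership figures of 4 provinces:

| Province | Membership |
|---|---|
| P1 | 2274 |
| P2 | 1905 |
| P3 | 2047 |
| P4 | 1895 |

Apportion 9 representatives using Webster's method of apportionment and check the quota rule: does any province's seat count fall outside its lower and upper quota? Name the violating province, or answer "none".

none

Standard quotas: P1 2.520, P2 2.111, P3 2.269, P4 2.100.
Webster allocation: P1 3, P2 2, P3 2, P4 2.
Every allocation lies between the lower and upper quota.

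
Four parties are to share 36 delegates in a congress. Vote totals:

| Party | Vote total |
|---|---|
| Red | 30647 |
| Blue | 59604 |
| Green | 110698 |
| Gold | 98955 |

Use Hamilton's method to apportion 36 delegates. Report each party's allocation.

The standard divisor is 299904/36 ≈ 8330.667.
Standard quotas: Red 3.6788, Blue 7.1548, Green 13.2880, Gold 11.8784.
Lower quotas: Red 3, Blue 7, Green 13, Gold 11 (sum 34, leaving 2 seats).
Remainders in descending order: Gold 0.8784, Red 0.6788, Green 0.2880, Blue 0.1548.
Largest remainders: Gold, Red receive the extra seats.

Red 4; Blue 7; Green 13; Gold 12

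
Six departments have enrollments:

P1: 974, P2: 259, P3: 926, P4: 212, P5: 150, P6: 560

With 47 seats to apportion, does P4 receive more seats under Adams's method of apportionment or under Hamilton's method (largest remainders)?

Adams: P1 14, P2 4, P3 14, P4 4, P5 3, P6 8.
Hamilton: P1 15, P2 4, P3 14, P4 3, P5 2, P6 9.
P4 gets 4 under Adams and 3 under Hamilton.

Adams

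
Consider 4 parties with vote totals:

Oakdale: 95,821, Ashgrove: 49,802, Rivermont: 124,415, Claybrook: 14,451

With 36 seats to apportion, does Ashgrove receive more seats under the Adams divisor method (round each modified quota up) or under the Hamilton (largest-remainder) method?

Adams

Adams: Oakdale 12, Ashgrove 7, Rivermont 15, Claybrook 2.
Hamilton: Oakdale 12, Ashgrove 6, Rivermont 16, Claybrook 2.
Ashgrove gets 7 under Adams and 6 under Hamilton.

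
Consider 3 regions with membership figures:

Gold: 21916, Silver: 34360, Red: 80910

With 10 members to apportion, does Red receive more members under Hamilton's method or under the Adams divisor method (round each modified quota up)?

Hamilton

Hamilton: Gold 2, Silver 2, Red 6.
Adams: Gold 2, Silver 3, Red 5.
Red gets 6 under Hamilton and 5 under Adams.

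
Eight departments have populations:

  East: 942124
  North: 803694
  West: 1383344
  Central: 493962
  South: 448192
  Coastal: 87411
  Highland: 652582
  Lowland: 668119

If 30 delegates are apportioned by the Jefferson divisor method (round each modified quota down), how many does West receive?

8

Standard divisor 5479428/30 ≈ 182647.6; standard quotas: East 5.158, North 4.400, West 7.574, Central 2.704, South 2.454, Coastal 0.479, Highland 3.573, Lowland 3.658.
Rounding down gives 5, 4, 7, 2, 2, 0, 3, 3 = 26 seats, so the divisor must be adjusted.
With modified divisor 161900: modified quotas East 5.819, North 4.964, West 8.544, Central 3.051, South 2.768, Coastal 0.540, Highland 4.031, Lowland 4.127.
Rounding down: East 5, North 4, West 8, Central 3, South 2, Coastal 0, Highland 4, Lowland 4 (total 30).
West receives 8.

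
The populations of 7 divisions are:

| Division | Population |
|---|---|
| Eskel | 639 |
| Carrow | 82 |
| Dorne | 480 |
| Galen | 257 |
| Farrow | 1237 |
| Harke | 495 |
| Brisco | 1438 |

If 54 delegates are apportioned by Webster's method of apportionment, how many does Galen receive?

Standard divisor 4628/54 ≈ 85.704; standard quotas: Eskel 7.456, Carrow 0.957, Dorne 5.601, Galen 2.999, Farrow 14.433, Harke 5.776, Brisco 16.779.
Rounding to the nearest integer gives Eskel 7, Carrow 1, Dorne 6, Galen 3, Farrow 14, Harke 6, Brisco 17 — total 54, matching the house size, so no adjustment is needed.
Galen receives 3.

3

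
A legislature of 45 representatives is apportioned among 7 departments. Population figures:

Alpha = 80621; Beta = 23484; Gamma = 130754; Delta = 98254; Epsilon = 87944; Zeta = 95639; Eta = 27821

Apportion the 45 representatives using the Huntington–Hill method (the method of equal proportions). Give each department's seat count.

With divisor 12096: modified quotas Alpha 6.665, Beta 1.941, Gamma 10.810, Delta 8.123, Epsilon 7.271, Zeta 7.907, Eta 2.300.
Geometric-mean thresholds: Alpha √(6·7)=6.481, Beta √(1·2)=1.414, Gamma √(10·11)=10.488, Delta √(8·9)=8.485, Epsilon √(7·8)=7.483, Zeta √(7·8)=7.483, Eta √(2·3)=2.449.
Each quota rounded against its threshold gives Alpha 7, Beta 2, Gamma 11, Delta 8, Epsilon 7, Zeta 8, Eta 2 (total 45).

Alpha 7, Beta 2, Gamma 11, Delta 8, Epsilon 7, Zeta 8, Eta 2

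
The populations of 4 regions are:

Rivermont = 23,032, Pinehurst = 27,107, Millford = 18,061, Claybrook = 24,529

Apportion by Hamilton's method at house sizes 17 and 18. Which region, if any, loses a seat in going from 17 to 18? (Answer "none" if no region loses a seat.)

At 17 seats: Rivermont 4, Pinehurst 5, Millford 3, Claybrook 5.
At 18 seats: Rivermont 4, Pinehurst 5, Millford 4, Claybrook 5.
No region's allocation decreased.

none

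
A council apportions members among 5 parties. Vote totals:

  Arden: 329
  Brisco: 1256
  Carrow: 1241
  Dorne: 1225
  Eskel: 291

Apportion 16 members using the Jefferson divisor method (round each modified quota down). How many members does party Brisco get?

Standard divisor 4342/16 ≈ 271.375; standard quotas: Arden 1.212, Brisco 4.628, Carrow 4.573, Dorne 4.514, Eskel 1.072.
Rounding down gives 1, 4, 4, 4, 1 = 14 seats, so the divisor must be adjusted.
With modified divisor 247: modified quotas Arden 1.332, Brisco 5.085, Carrow 5.024, Dorne 4.960, Eskel 1.178.
Rounding down: Arden 1, Brisco 5, Carrow 5, Dorne 4, Eskel 1 (total 16).
Brisco receives 5.

5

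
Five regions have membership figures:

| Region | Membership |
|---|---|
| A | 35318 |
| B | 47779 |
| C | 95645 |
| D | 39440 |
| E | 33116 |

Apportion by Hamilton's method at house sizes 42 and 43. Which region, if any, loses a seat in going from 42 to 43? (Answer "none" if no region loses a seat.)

At 42 seats: A 6, B 8, C 16, D 7, E 5.
At 43 seats: A 6, B 8, C 16, D 7, E 6.
No region's allocation decreased.

none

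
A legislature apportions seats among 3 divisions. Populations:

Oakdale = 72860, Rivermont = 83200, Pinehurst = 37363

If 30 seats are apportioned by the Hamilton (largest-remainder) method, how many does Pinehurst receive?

6

Total 193423; standard divisor 193423/30 ≈ 6447.433.
Standard quotas: Oakdale 11.3006, Rivermont 12.9044, Pinehurst 5.7950.
Lower quotas: Oakdale 11, Rivermont 12, Pinehurst 5 (sum 28, leaving 2 seats).
Remainders in descending order: Rivermont 0.9044, Pinehurst 0.7950, Oakdale 0.3006.
The surplus seats go to Rivermont, Pinehurst.
Pinehurst receives 6.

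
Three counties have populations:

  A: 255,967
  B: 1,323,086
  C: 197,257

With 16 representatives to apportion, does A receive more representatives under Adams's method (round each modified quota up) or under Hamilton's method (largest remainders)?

Adams

Adams: A 3, B 11, C 2.
Hamilton: A 2, B 12, C 2.
A gets 3 under Adams and 2 under Hamilton.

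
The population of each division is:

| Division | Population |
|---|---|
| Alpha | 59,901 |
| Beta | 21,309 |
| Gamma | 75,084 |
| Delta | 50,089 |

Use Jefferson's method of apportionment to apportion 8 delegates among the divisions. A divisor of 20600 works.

With modified divisor 20600: modified quotas Alpha 2.908, Beta 1.034, Gamma 3.645, Delta 2.432.
Rounding down: Alpha 2, Beta 1, Gamma 3, Delta 2 (total 8).

Alpha: 2, Beta: 1, Gamma: 3, Delta: 2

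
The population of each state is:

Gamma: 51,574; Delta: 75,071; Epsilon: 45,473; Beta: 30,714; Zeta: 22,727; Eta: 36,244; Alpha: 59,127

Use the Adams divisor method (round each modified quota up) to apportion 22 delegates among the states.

Gamma 3, Delta 5, Epsilon 3, Beta 2, Zeta 2, Eta 3, Alpha 4

Standard divisor 320930/22 ≈ 14587.727; standard quotas: Gamma 3.535, Delta 5.146, Epsilon 3.117, Beta 2.105, Zeta 1.558, Eta 2.485, Alpha 4.053.
Rounding up gives 4, 6, 4, 3, 2, 3, 5 = 27 seats, so the divisor must be adjusted.
With modified divisor 17700: modified quotas Gamma 2.914, Delta 4.241, Epsilon 2.569, Beta 1.735, Zeta 1.284, Eta 2.048, Alpha 3.341.
Rounding up: Gamma 3, Delta 5, Epsilon 3, Beta 2, Zeta 2, Eta 3, Alpha 4 (total 22).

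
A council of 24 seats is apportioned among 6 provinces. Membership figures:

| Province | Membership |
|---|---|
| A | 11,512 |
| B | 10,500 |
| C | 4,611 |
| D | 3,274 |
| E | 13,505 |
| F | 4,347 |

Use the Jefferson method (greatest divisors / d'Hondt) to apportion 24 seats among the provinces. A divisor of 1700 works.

A=6, B=6, C=2, D=1, E=7, F=2

With modified divisor 1700: modified quotas A 6.772, B 6.176, C 2.712, D 1.926, E 7.944, F 2.557.
Rounding down: A 6, B 6, C 2, D 1, E 7, F 2 (total 24).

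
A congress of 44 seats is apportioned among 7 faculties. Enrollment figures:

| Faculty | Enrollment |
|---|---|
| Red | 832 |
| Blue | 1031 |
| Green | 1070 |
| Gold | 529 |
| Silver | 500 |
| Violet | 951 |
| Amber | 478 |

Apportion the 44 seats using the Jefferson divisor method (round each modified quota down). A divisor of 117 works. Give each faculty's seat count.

Red 7, Blue 8, Green 9, Gold 4, Silver 4, Violet 8, Amber 4

With modified divisor 117: modified quotas Red 7.111, Blue 8.812, Green 9.145, Gold 4.521, Silver 4.274, Violet 8.128, Amber 4.085.
Rounding down: Red 7, Blue 8, Green 9, Gold 4, Silver 4, Violet 8, Amber 4 (total 44).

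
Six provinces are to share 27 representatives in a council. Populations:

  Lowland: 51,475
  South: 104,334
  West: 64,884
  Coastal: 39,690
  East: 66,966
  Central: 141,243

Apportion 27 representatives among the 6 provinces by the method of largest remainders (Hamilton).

Lowland: 3; South: 6; West: 4; Coastal: 2; East: 4; Central: 8

The standard divisor is 468592/27 ≈ 17355.259.
Standard quotas: Lowland 2.9660, South 6.0117, West 3.7386, Coastal 2.2869, East 3.8585, Central 8.1383.
Lower quotas: Lowland 2, South 6, West 3, Coastal 2, East 3, Central 8 (sum 24, leaving 3 seats).
Remainders in descending order: Lowland 0.9660, East 0.8585, West 0.7386, Coastal 0.2869, Central 0.1383, South 0.0117.
The surplus seats go to Lowland, East, West.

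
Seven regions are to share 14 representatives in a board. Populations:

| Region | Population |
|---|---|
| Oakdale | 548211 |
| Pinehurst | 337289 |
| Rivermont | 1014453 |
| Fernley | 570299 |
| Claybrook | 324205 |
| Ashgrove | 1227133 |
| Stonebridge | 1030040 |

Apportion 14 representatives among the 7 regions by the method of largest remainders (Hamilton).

The standard divisor is 5051630/14 ≈ 360830.714.
Standard quotas: Oakdale 1.5193, Pinehurst 0.9348, Rivermont 2.8114, Fernley 1.5805, Claybrook 0.8985, Ashgrove 3.4009, Stonebridge 2.8546.
Lower quotas: Oakdale 1, Pinehurst 0, Rivermont 2, Fernley 1, Claybrook 0, Ashgrove 3, Stonebridge 2 (sum 9, leaving 5 seats).
Remainders in descending order: Pinehurst 0.9348, Claybrook 0.8985, Stonebridge 0.8546, Rivermont 0.8114, Fernley 0.5805, Oakdale 0.5193, Ashgrove 0.4009.
The surplus seats go to Pinehurst, Claybrook, Stonebridge, Rivermont, Fernley.

Oakdale 1, Pinehurst 1, Rivermont 3, Fernley 2, Claybrook 1, Ashgrove 3, Stonebridge 3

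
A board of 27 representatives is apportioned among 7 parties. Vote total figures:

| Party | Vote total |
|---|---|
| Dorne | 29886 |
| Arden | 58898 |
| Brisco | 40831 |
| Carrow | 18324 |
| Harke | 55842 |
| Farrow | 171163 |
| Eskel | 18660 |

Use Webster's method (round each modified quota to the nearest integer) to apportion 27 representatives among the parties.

Dorne 2, Arden 4, Brisco 3, Carrow 1, Harke 4, Farrow 12, Eskel 1

Standard divisor 393604/27 ≈ 14577.926; standard quotas: Dorne 2.050, Arden 4.040, Brisco 2.801, Carrow 1.257, Harke 3.831, Farrow 11.741, Eskel 1.280.
Rounding to the nearest integer gives Dorne 2, Arden 4, Brisco 3, Carrow 1, Harke 4, Farrow 12, Eskel 1 — total 27, matching the house size, so no adjustment is needed.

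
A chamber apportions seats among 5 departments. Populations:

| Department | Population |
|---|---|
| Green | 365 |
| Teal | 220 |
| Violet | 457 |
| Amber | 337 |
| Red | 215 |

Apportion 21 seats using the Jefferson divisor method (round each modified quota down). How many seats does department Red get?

Standard divisor 1594/21 ≈ 75.905; standard quotas: Green 4.809, Teal 2.898, Violet 6.021, Amber 4.440, Red 2.832.
Rounding down gives 4, 2, 6, 4, 2 = 18 seats, so the divisor must be adjusted.
With modified divisor 70: modified quotas Green 5.214, Teal 3.143, Violet 6.529, Amber 4.814, Red 3.071.
Rounding down: Green 5, Teal 3, Violet 6, Amber 4, Red 3 (total 21).
Red receives 3.

3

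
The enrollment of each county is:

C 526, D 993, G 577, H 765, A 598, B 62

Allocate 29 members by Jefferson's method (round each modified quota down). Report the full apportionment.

C 4, D 9, G 5, H 6, A 5, B 0

Standard divisor 3521/29 ≈ 121.414; standard quotas: C 4.332, D 8.179, G 4.752, H 6.301, A 4.925, B 0.511.
Rounding down gives 4, 8, 4, 6, 4, 0 = 26 seats, so the divisor must be adjusted.
With modified divisor 110: modified quotas C 4.782, D 9.027, G 5.245, H 6.955, A 5.436, B 0.564.
Rounding down: C 4, D 9, G 5, H 6, A 5, B 0 (total 29).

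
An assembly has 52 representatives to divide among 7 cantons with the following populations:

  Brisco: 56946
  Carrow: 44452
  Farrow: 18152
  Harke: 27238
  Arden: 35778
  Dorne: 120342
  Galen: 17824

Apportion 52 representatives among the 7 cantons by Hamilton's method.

Total 320732; standard divisor 320732/52 ≈ 6167.923.
Standard quotas: Brisco 9.2326, Carrow 7.2070, Farrow 2.9430, Harke 4.4161, Arden 5.8007, Dorne 19.5109, Galen 2.8898.
Lower quotas: Brisco 9, Carrow 7, Farrow 2, Harke 4, Arden 5, Dorne 19, Galen 2 (sum 48, leaving 4 seats).
Remainders in descending order: Farrow 0.9430, Galen 0.8898, Arden 0.8007, Dorne 0.5109, Harke 0.4161, Brisco 0.2326, Carrow 0.2070.
Largest remainders: Farrow, Galen, Arden, Dorne receive the extra seats.

Brisco 9, Carrow 7, Farrow 3, Harke 4, Arden 6, Dorne 20, Galen 3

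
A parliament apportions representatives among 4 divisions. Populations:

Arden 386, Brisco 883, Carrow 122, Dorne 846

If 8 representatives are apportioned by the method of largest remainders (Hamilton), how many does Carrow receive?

1

Standard divisor: 2237 ÷ 8 ≈ 279.625.
Standard quotas: Arden 1.380, Brisco 3.158, Carrow 0.436, Dorne 3.025.
Lower quotas: Arden 1, Brisco 3, Carrow 0, Dorne 3 (sum 7, leaving 1 seat).
Remainders in descending order: Carrow 0.436, Arden 0.380, Brisco 0.158, Dorne 0.025.
The surplus seat goes to Carrow.
Carrow receives 1.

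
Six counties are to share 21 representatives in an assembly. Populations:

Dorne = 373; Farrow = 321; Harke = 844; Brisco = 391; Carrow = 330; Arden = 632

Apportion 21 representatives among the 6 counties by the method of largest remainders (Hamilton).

Dorne: 3; Farrow: 2; Harke: 6; Brisco: 3; Carrow: 2; Arden: 5

The standard divisor is 2891/21 ≈ 137.667.
Standard quotas: Dorne 2.709, Farrow 2.332, Harke 6.131, Brisco 2.840, Carrow 2.397, Arden 4.591.
Lower quotas: Dorne 2, Farrow 2, Harke 6, Brisco 2, Carrow 2, Arden 4 (sum 18, leaving 3 seats).
Remainders in descending order: Brisco 0.840, Dorne 0.709, Arden 0.591, Carrow 0.397, Farrow 0.332, Harke 0.131.
Largest remainders: Brisco, Dorne, Arden receive the extra seats.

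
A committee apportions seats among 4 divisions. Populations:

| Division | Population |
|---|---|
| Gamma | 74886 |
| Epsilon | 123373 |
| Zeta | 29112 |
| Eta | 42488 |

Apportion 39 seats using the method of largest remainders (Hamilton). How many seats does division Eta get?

Total 269859; standard divisor 269859/39 ≈ 6919.462.
Standard quotas: Gamma 10.8225, Epsilon 17.8299, Zeta 4.2073, Eta 6.1404.
Lower quotas: Gamma 10, Epsilon 17, Zeta 4, Eta 6 (sum 37, leaving 2 seats).
Remainders in descending order: Epsilon 0.8299, Gamma 0.8225, Zeta 0.2073, Eta 0.1404.
Largest remainders: Epsilon, Gamma receive the extra seats.
Eta receives 6.

6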